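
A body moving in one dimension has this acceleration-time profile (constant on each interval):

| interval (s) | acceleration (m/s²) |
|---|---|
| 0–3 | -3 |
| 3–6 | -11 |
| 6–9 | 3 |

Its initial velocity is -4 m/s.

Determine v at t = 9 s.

Δv equals the area under the a-t graph; then v = v₀ + Δv.
0–3 s: -3 × 3 = -9 m/s
3–6 s: -11 × 3 = -33 m/s
6–9 s: 3 × 3 = 9 m/s
Δv = -33 m/s, so v(9) = -4 + (-33) = -37 m/s.

-37 m/s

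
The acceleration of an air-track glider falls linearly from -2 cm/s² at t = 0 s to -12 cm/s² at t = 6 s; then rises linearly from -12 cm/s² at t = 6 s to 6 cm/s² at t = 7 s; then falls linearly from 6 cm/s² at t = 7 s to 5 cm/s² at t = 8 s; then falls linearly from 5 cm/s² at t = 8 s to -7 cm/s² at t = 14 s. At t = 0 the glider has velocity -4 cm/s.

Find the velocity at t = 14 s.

-49.5 cm/s

Δv equals the area under the a-t graph; then v = v₀ + Δv.
0–6 s: ½(-2 + -12)(6) = -42 cm/s
6–7 s: ½(-12 + 6)(1) = -3 cm/s
7–8 s: ½(6 + 5)(1) = 5.5 cm/s
8–14 s: ½(5 + -7)(6) = -6 cm/s
Δv = -45.5 cm/s, so v(14) = -4 + (-45.5) = -49.5 cm/s.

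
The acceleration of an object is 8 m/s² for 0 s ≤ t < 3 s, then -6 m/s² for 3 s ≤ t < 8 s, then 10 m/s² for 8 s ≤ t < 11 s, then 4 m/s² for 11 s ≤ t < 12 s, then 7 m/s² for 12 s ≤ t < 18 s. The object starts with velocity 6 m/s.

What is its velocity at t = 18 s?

Δv equals the area under the a-t graph; then v = v₀ + Δv.
0–3 s: 8 × 3 = 24 m/s
3–8 s: -6 × 5 = -30 m/s
8–11 s: 10 × 3 = 30 m/s
11–12 s: 4 × 1 = 4 m/s
12–18 s: 7 × 6 = 42 m/s
Δv = 70 m/s, so v(18) = 6 + (70) = 76 m/s.

76 m/s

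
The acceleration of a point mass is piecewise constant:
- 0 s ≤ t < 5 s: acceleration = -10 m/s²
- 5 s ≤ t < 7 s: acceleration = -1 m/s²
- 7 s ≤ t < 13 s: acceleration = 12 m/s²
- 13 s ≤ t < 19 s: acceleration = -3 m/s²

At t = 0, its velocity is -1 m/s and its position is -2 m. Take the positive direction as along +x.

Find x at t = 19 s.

On each constant-a segment, Δv = aΔt and Δx = v₀Δt + ½aΔt²; chain segment to segment.
0–5 s: v starts -1 m/s; Δx = -1·5 + ½·-10·5² = -130 m; v ends -51 m/s.
5–7 s: v starts -51 m/s; Δx = -51·2 + ½·-1·2² = -104 m; v ends -53 m/s.
7–13 s: v starts -53 m/s; Δx = -53·6 + ½·12·6² = -102 m; v ends 19 m/s.
13–19 s: v starts 19 m/s; Δx = 19·6 + ½·-3·6² = 60 m; v ends 1 m/s.
x(19) = -2 + Σ Δx = -278 m.

-278 m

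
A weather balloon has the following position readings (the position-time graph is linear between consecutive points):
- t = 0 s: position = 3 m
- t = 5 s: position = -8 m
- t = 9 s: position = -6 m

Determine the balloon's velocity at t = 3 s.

-2.2 m/s

Velocity is the slope of the x-t graph on 0–5 s: (-8 − 3)/(5 − 0) = -2.2 m/s.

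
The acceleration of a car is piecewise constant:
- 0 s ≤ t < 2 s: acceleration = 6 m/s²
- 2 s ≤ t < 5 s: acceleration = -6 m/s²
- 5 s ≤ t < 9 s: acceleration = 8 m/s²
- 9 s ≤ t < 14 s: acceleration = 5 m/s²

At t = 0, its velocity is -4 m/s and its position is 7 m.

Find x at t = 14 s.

204.5 m

On each constant-a segment, Δv = aΔt and Δx = v₀Δt + ½aΔt²; chain segment to segment.
0–2 s: v starts -4 m/s; Δx = -4·2 + ½·6·2² = 4 m; v ends 8 m/s.
2–5 s: v starts 8 m/s; Δx = 8·3 + ½·-6·3² = -3 m; v ends -10 m/s.
5–9 s: v starts -10 m/s; Δx = -10·4 + ½·8·4² = 24 m; v ends 22 m/s.
9–14 s: v starts 22 m/s; Δx = 22·5 + ½·5·5² = 172.5 m; v ends 47 m/s.
x(14) = 7 + Σ Δx = 204.5 m.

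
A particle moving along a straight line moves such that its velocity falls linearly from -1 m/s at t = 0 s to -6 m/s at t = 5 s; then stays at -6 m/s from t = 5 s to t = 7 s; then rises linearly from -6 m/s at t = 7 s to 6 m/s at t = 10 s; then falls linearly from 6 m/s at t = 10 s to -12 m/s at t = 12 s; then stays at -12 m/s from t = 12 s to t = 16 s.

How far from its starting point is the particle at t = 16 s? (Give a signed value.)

-83.5 m

Displacement is the signed area under the v-t curve.
0–5 s: ½(-1 + -6)(5) = -17.5 m
5–7 s: -6 × 2 = -12 m
7–10 s: ½(-6 + 6)(3) = 0 m
10–12 s: ½(6 + -12)(2) = -6 m
12–16 s: -12 × 4 = -48 m
Net displacement = -83.5 m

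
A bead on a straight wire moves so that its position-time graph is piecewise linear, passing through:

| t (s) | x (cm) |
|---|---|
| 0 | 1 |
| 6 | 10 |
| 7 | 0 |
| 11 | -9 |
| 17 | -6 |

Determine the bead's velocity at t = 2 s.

Velocity is the slope of the x-t graph on 0–6 s: (10 − 1)/(6 − 0) = 1.5 cm/s.

1.5 cm/s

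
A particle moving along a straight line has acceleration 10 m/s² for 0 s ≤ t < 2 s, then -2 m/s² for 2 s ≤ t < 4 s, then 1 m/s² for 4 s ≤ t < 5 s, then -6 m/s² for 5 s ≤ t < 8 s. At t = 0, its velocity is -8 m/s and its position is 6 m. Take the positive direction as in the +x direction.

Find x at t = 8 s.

On each constant-a segment, Δv = aΔt and Δx = v₀Δt + ½aΔt²; chain segment to segment.
0–2 s: v starts -8 m/s; Δx = -8·2 + ½·10·2² = 4 m; v ends 12 m/s.
2–4 s: v starts 12 m/s; Δx = 12·2 + ½·-2·2² = 20 m; v ends 8 m/s.
4–5 s: v starts 8 m/s; Δx = 8·1 + ½·1·1² = 8.5 m; v ends 9 m/s.
5–8 s: v starts 9 m/s; Δx = 9·3 + ½·-6·3² = 0 m; v ends -9 m/s.
x(8) = 6 + Σ Δx = 38.5 m.

38.5 m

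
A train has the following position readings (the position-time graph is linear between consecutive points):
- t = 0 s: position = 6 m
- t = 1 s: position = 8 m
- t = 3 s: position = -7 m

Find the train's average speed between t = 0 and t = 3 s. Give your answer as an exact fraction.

17/3 m/s

Average speed = (total path length)/(elapsed time); on a piecewise-linear x-t graph the path length is Σ|Δx|.
0–1 s: |Δx| = |8 − 6| = 2 m
1–3 s: |Δx| = |-7 − 8| = 15 m
Total path = 17 m; average speed = 17/3 = 17/3 m/s.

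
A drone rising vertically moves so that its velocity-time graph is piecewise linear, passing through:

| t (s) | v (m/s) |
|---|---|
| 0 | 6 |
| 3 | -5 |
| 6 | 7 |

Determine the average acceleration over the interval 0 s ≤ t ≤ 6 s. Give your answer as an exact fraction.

1/6 m/s²

Average acceleration = Δv/Δt = (7 − 6)/(6 − 0) = 1/6 m/s².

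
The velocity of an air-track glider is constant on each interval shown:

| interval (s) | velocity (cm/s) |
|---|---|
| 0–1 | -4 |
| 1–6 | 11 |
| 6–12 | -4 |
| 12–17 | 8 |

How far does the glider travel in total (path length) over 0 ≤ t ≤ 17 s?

Total distance travelled is ∫|v| dt — sum the magnitudes of each area piece.
0–1 s: |-4| × 1 = 4 cm
1–6 s: |11| × 5 = 55 cm
6–12 s: |-4| × 6 = 24 cm
12–17 s: |8| × 5 = 40 cm
Total distance = 123 cm

123 cm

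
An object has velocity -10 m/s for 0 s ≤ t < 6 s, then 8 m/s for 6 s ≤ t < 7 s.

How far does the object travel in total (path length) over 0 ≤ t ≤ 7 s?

68 m

Total distance travelled is ∫|v| dt — sum the magnitudes of each area piece.
0–6 s: |-10| × 6 = 60 m
6–7 s: |8| × 1 = 8 m
Total distance = 68 m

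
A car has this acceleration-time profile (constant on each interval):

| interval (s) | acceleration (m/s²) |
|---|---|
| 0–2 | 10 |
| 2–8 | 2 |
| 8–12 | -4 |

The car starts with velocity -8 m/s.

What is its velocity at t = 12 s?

Δv equals the area under the a-t graph; then v = v₀ + Δv.
0–2 s: 10 × 2 = 20 m/s
2–8 s: 2 × 6 = 12 m/s
8–12 s: -4 × 4 = -16 m/s
Δv = 16 m/s, so v(12) = -8 + (16) = 8 m/s.

8 m/s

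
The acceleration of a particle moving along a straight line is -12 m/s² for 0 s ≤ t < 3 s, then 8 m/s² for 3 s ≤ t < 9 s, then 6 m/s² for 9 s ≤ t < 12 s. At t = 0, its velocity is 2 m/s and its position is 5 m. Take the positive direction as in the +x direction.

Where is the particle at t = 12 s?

-34 m

On each constant-a segment, Δv = aΔt and Δx = v₀Δt + ½aΔt²; chain segment to segment.
0–3 s: v starts 2 m/s; Δx = 2·3 + ½·-12·3² = -48 m; v ends -34 m/s.
3–9 s: v starts -34 m/s; Δx = -34·6 + ½·8·6² = -60 m; v ends 14 m/s.
9–12 s: v starts 14 m/s; Δx = 14·3 + ½·6·3² = 69 m; v ends 32 m/s.
x(12) = 5 + Σ Δx = -34 m.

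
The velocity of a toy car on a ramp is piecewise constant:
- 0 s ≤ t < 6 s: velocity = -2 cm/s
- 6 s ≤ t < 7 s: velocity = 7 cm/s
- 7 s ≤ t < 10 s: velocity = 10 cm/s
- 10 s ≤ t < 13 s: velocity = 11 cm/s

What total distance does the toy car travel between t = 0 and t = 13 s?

82 cm

Distance (not displacement) is the total path length: add the absolute areas under v-t.
0–6 s: |-2| × 6 = 12 cm
6–7 s: |7| × 1 = 7 cm
7–10 s: |10| × 3 = 30 cm
10–13 s: |11| × 3 = 33 cm
Total distance = 82 cm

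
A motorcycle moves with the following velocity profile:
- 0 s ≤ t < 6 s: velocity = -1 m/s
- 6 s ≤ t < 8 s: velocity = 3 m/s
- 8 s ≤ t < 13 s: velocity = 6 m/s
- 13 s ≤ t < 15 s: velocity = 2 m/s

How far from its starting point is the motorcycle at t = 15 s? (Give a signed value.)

34 m

Displacement is the signed area under the v-t curve.
0–6 s: -1 × 6 = -6 m
6–8 s: 3 × 2 = 6 m
8–13 s: 6 × 5 = 30 m
13–15 s: 2 × 2 = 4 m
Net displacement = 34 m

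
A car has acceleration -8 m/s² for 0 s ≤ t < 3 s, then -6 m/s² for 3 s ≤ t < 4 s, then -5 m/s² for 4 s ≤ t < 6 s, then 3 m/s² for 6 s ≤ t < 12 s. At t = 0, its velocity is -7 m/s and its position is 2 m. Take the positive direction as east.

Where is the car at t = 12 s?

-401 m

On each constant-a segment, Δv = aΔt and Δx = v₀Δt + ½aΔt²; chain segment to segment.
0–3 s: v starts -7 m/s; Δx = -7·3 + ½·-8·3² = -57 m; v ends -31 m/s.
3–4 s: v starts -31 m/s; Δx = -31·1 + ½·-6·1² = -34 m; v ends -37 m/s.
4–6 s: v starts -37 m/s; Δx = -37·2 + ½·-5·2² = -84 m; v ends -47 m/s.
6–12 s: v starts -47 m/s; Δx = -47·6 + ½·3·6² = -228 m; v ends -29 m/s.
x(12) = 2 + Σ Δx = -401 m.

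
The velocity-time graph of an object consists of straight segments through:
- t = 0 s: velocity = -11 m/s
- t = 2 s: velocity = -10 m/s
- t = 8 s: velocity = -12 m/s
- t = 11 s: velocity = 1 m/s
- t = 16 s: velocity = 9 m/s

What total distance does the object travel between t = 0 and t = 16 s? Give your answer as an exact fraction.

Distance (not displacement) is the total path length: add the absolute areas under v-t.
0–2 s: |½(-11 + -10)(2)| = 21 m
2–8 s: |½(-10 + -12)(6)| = 66 m
8–11 s: v = 0 at t = 140/13 s; triangle areas 216/13 + 3/26 = 435/26 m
11–16 s: |½(1 + 9)(5)| = 25 m
Total distance = 3347/26 m

3347/26 m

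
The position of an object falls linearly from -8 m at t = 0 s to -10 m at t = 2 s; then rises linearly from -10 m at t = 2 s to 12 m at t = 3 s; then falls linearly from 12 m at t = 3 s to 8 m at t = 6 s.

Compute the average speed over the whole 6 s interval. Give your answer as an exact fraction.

Average speed = (total path length)/(elapsed time); on a piecewise-linear x-t graph the path length is Σ|Δx|.
0–2 s: |Δx| = |-10 − -8| = 2 m
2–3 s: |Δx| = |12 − -10| = 22 m
3–6 s: |Δx| = |8 − 12| = 4 m
Total path = 28 m; average speed = 28/6 = 14/3 m/s.

14/3 m/s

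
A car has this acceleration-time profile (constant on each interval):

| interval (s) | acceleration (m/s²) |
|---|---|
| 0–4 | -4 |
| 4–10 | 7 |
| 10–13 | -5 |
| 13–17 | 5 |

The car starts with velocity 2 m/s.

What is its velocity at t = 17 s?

33 m/s

Δv equals the area under the a-t graph; then v = v₀ + Δv.
0–4 s: -4 × 4 = -16 m/s
4–10 s: 7 × 6 = 42 m/s
10–13 s: -5 × 3 = -15 m/s
13–17 s: 5 × 4 = 20 m/s
Δv = 31 m/s, so v(17) = 2 + (31) = 33 m/s.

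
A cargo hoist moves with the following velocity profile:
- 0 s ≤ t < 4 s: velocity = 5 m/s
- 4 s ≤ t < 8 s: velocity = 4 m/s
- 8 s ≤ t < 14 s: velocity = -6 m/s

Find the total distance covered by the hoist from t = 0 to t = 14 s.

72 m

Distance (not displacement) is the total path length: add the absolute areas under v-t.
0–4 s: |5| × 4 = 20 m
4–8 s: |4| × 4 = 16 m
8–14 s: |-6| × 6 = 36 m
Total distance = 72 m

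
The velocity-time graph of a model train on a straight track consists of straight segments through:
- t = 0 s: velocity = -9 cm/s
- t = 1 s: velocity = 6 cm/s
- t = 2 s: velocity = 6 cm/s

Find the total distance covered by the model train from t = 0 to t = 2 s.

Total distance travelled is ∫|v| dt — sum the magnitudes of each area piece.
0–1 s: v = 0 at t = 0.6 s; triangle areas 2.7 + 1.2 = 3.9 cm
1–2 s: |6| × 1 = 6 cm
Total distance = 9.9 cm

9.9 cm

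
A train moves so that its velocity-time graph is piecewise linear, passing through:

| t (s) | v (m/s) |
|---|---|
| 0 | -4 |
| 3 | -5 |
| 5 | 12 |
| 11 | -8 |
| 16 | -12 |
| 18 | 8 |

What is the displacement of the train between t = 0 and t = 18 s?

Net displacement equals the area under the velocity-time graph (areas below the axis count negative).
0–3 s: ½(-4 + -5)(3) = -13.5 m
3–5 s: ½(-5 + 12)(2) = 7 m
5–11 s: ½(12 + -8)(6) = 12 m
11–16 s: ½(-8 + -12)(5) = -50 m
16–18 s: ½(-12 + 8)(2) = -4 m
Net displacement = -48.5 m

-48.5 m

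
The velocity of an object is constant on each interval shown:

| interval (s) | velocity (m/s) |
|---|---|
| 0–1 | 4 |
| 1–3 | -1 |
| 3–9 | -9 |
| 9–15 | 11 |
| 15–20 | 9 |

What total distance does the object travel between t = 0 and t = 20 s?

171 m

Distance (not displacement) is the total path length: add the absolute areas under v-t.
0–1 s: |4| × 1 = 4 m
1–3 s: |-1| × 2 = 2 m
3–9 s: |-9| × 6 = 54 m
9–15 s: |11| × 6 = 66 m
15–20 s: |9| × 5 = 45 m
Total distance = 171 m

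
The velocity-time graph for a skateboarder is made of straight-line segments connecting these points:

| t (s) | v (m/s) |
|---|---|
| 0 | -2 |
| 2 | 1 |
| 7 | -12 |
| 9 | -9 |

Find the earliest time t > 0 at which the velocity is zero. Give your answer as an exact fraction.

v changes sign on 0–2 s (from -2 to 1); the graph is linear there, so v = 0 at t = 0 + (2)·(2 − 0)/(1 − -2) = 4/3 s.

t = 4/3 s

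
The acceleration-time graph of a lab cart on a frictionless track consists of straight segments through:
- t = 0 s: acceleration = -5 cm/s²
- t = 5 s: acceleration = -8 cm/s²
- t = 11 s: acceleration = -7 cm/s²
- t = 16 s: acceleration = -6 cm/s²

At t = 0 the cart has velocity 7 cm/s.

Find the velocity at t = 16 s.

Δv equals the area under the a-t graph; then v = v₀ + Δv.
0–5 s: ½(-5 + -8)(5) = -32.5 cm/s
5–11 s: ½(-8 + -7)(6) = -45 cm/s
11–16 s: ½(-7 + -6)(5) = -32.5 cm/s
Δv = -110 cm/s, so v(16) = 7 + (-110) = -103 cm/s.

-103 cm/s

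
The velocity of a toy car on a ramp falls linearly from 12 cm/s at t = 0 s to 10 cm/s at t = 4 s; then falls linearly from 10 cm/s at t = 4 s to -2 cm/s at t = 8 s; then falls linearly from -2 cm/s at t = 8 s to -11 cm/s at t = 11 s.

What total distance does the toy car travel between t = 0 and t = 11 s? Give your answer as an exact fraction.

Distance (not displacement) is the total path length: add the absolute areas under v-t.
0–4 s: |½(12 + 10)(4)| = 44 cm
4–8 s: v = 0 at t = 22/3 s; triangle areas 50/3 + 2/3 = 52/3 cm
8–11 s: |½(-2 + -11)(3)| = 19.5 cm
Total distance = 485/6 cm

485/6 cm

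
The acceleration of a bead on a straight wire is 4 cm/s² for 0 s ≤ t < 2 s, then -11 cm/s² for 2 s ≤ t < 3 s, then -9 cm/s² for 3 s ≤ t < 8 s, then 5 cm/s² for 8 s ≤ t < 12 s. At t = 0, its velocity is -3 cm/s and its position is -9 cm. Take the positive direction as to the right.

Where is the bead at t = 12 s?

On each constant-a segment, Δv = aΔt and Δx = v₀Δt + ½aΔt²; chain segment to segment.
0–2 s: v starts -3 cm/s; Δx = -3·2 + ½·4·2² = 2 cm; v ends 5 cm/s.
2–3 s: v starts 5 cm/s; Δx = 5·1 + ½·-11·1² = -0.5 cm; v ends -6 cm/s.
3–8 s: v starts -6 cm/s; Δx = -6·5 + ½·-9·5² = -142.5 cm; v ends -51 cm/s.
8–12 s: v starts -51 cm/s; Δx = -51·4 + ½·5·4² = -164 cm; v ends -31 cm/s.
x(12) = -9 + Σ Δx = -314 cm.

-314 cm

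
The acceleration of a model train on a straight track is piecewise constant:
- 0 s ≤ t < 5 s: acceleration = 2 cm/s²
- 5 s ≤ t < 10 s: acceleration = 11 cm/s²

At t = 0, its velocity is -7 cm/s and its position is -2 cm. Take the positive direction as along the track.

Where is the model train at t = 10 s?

140.5 cm

On each constant-a segment, Δv = aΔt and Δx = v₀Δt + ½aΔt²; chain segment to segment.
0–5 s: v starts -7 cm/s; Δx = -7·5 + ½·2·5² = -10 cm; v ends 3 cm/s.
5–10 s: v starts 3 cm/s; Δx = 3·5 + ½·11·5² = 152.5 cm; v ends 58 cm/s.
x(10) = -2 + Σ Δx = 140.5 cm.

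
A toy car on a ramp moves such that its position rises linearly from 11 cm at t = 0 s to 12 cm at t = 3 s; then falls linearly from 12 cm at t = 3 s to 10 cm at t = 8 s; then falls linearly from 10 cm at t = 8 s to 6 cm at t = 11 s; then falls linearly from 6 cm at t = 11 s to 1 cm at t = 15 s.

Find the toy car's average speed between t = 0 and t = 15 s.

0.8 cm/s

Average speed = (total path length)/(elapsed time); on a piecewise-linear x-t graph the path length is Σ|Δx|.
0–3 s: |Δx| = |12 − 11| = 1 cm
3–8 s: |Δx| = |10 − 12| = 2 cm
8–11 s: |Δx| = |6 − 10| = 4 cm
11–15 s: |Δx| = |1 − 6| = 5 cm
Total path = 12 cm; average speed = 12/15 = 0.8 cm/s.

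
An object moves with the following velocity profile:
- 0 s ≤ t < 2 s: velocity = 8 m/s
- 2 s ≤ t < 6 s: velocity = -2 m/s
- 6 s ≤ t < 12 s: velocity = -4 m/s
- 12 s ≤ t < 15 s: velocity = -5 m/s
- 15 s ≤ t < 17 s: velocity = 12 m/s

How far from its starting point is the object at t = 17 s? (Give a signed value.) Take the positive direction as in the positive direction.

-7 m

Displacement is the signed area under the v-t curve.
0–2 s: 8 × 2 = 16 m
2–6 s: -2 × 4 = -8 m
6–12 s: -4 × 6 = -24 m
12–15 s: -5 × 3 = -15 m
15–17 s: 12 × 2 = 24 m
Net displacement = -7 m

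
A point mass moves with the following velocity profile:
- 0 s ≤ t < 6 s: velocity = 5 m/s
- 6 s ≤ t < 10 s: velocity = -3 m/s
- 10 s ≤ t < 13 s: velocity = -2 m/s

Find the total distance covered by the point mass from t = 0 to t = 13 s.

Total distance travelled is ∫|v| dt — sum the magnitudes of each area piece.
0–6 s: |5| × 6 = 30 m
6–10 s: |-3| × 4 = 12 m
10–13 s: |-2| × 3 = 6 m
Total distance = 48 m

48 m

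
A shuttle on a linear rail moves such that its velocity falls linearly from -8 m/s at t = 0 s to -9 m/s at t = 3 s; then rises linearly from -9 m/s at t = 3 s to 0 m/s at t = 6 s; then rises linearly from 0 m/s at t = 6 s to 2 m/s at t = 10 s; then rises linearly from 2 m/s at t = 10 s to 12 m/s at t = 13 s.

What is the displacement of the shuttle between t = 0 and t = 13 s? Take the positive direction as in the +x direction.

-14 m

Displacement is the signed area under the v-t curve.
0–3 s: ½(-8 + -9)(3) = -25.5 m
3–6 s: ½(-9 + 0)(3) = -13.5 m
6–10 s: ½(0 + 2)(4) = 4 m
10–13 s: ½(2 + 12)(3) = 21 m
Net displacement = -14 m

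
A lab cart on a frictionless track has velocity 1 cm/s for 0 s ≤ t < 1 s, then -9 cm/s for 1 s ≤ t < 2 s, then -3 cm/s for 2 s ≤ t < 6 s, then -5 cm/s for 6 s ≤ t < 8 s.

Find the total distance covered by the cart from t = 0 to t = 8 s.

32 cm

Distance (not displacement) is the total path length: add the absolute areas under v-t.
0–1 s: |1| × 1 = 1 cm
1–2 s: |-9| × 1 = 9 cm
2–6 s: |-3| × 4 = 12 cm
6–8 s: |-5| × 2 = 10 cm
Total distance = 32 cm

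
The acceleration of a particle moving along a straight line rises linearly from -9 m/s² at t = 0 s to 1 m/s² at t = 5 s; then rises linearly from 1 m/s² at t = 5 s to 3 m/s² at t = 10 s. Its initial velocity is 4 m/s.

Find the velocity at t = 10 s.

-6 m/s

Δv equals the area under the a-t graph; then v = v₀ + Δv.
0–5 s: ½(-9 + 1)(5) = -20 m/s
5–10 s: ½(1 + 3)(5) = 10 m/s
Δv = -10 m/s, so v(10) = 4 + (-10) = -6 m/s.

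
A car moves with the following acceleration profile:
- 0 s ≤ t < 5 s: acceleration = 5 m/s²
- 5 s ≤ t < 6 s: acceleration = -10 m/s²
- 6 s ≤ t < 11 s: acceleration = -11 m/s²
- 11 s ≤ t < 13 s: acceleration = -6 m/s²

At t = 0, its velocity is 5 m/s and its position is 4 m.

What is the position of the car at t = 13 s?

-3 m

On each constant-a segment, Δv = aΔt and Δx = v₀Δt + ½aΔt²; chain segment to segment.
0–5 s: v starts 5 m/s; Δx = 5·5 + ½·5·5² = 87.5 m; v ends 30 m/s.
5–6 s: v starts 30 m/s; Δx = 30·1 + ½·-10·1² = 25 m; v ends 20 m/s.
6–11 s: v starts 20 m/s; Δx = 20·5 + ½·-11·5² = -37.5 m; v ends -35 m/s.
11–13 s: v starts -35 m/s; Δx = -35·2 + ½·-6·2² = -82 m; v ends -47 m/s.
x(13) = 4 + Σ Δx = -3 m.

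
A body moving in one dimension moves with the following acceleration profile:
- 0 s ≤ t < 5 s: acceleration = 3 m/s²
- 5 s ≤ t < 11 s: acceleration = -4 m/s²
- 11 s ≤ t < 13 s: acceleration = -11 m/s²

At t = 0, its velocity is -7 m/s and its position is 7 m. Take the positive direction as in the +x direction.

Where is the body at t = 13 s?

On each constant-a segment, Δv = aΔt and Δx = v₀Δt + ½aΔt²; chain segment to segment.
0–5 s: v starts -7 m/s; Δx = -7·5 + ½·3·5² = 2.5 m; v ends 8 m/s.
5–11 s: v starts 8 m/s; Δx = 8·6 + ½·-4·6² = -24 m; v ends -16 m/s.
11–13 s: v starts -16 m/s; Δx = -16·2 + ½·-11·2² = -54 m; v ends -38 m/s.
x(13) = 7 + Σ Δx = -68.5 m.

-68.5 m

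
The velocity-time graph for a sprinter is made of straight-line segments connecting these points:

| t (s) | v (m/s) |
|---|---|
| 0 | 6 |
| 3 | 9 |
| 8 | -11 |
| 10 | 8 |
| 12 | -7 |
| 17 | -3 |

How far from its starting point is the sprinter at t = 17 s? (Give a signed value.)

-9.5 m

Displacement is the signed area under the v-t curve.
0–3 s: ½(6 + 9)(3) = 22.5 m
3–8 s: ½(9 + -11)(5) = -5 m
8–10 s: ½(-11 + 8)(2) = -3 m
10–12 s: ½(8 + -7)(2) = 1 m
12–17 s: ½(-7 + -3)(5) = -25 m
Net displacement = -9.5 m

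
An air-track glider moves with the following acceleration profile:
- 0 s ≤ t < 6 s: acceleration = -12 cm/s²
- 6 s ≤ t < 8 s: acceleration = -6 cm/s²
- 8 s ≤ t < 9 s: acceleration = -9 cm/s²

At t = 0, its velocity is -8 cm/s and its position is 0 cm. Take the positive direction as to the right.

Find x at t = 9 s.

On each constant-a segment, Δv = aΔt and Δx = v₀Δt + ½aΔt²; chain segment to segment.
0–6 s: v starts -8 cm/s; Δx = -8·6 + ½·-12·6² = -264 cm; v ends -80 cm/s.
6–8 s: v starts -80 cm/s; Δx = -80·2 + ½·-6·2² = -172 cm; v ends -92 cm/s.
8–9 s: v starts -92 cm/s; Δx = -92·1 + ½·-9·1² = -96.5 cm; v ends -101 cm/s.
x(9) = 0 + Σ Δx = -532.5 cm.

-532.5 cm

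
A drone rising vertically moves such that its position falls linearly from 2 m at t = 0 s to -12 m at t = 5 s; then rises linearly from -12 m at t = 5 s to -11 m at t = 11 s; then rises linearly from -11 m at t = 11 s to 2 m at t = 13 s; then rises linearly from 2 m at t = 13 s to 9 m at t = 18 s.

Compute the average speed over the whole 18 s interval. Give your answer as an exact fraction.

35/18 m/s

Average speed = (total path length)/(elapsed time); on a piecewise-linear x-t graph the path length is Σ|Δx|.
0–5 s: |Δx| = |-12 − 2| = 14 m
5–11 s: |Δx| = |-11 − -12| = 1 m
11–13 s: |Δx| = |2 − -11| = 13 m
13–18 s: |Δx| = |9 − 2| = 7 m
Total path = 35 m; average speed = 35/18 = 35/18 m/s.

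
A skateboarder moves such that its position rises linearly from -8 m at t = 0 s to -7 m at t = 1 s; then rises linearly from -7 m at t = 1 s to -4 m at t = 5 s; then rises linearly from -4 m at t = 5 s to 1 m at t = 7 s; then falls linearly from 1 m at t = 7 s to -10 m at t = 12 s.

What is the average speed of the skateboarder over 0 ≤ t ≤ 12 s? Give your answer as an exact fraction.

5/3 m/s

Average speed = (total path length)/(elapsed time); on a piecewise-linear x-t graph the path length is Σ|Δx|.
0–1 s: |Δx| = |-7 − -8| = 1 m
1–5 s: |Δx| = |-4 − -7| = 3 m
5–7 s: |Δx| = |1 − -4| = 5 m
7–12 s: |Δx| = |-10 − 1| = 11 m
Total path = 20 m; average speed = 20/12 = 5/3 m/s.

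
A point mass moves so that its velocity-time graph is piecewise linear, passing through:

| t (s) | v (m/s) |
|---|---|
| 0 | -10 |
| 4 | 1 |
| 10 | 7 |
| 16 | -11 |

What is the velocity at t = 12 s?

On 10–16 s the graph is linear from 7 to -11 m/s: v(12) = 7 + (-11 − 7)·(12 − 10)/(16 − 10) = 1 m/s.

1 m/s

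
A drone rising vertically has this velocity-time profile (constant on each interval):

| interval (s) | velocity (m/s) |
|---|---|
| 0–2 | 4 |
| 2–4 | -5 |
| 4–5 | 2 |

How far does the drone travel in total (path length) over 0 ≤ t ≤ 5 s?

Total distance travelled is ∫|v| dt — sum the magnitudes of each area piece.
0–2 s: |4| × 2 = 8 m
2–4 s: |-5| × 2 = 10 m
4–5 s: |2| × 1 = 2 m
Total distance = 20 m

20 m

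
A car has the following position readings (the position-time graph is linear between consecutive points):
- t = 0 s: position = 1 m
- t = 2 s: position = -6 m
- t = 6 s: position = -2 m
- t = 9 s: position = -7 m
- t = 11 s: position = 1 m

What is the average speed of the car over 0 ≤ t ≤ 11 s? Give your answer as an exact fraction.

24/11 m/s

Average speed = (total path length)/(elapsed time); on a piecewise-linear x-t graph the path length is Σ|Δx|.
0–2 s: |Δx| = |-6 − 1| = 7 m
2–6 s: |Δx| = |-2 − -6| = 4 m
6–9 s: |Δx| = |-7 − -2| = 5 m
9–11 s: |Δx| = |1 − -7| = 8 m
Total path = 24 m; average speed = 24/11 = 24/11 m/s.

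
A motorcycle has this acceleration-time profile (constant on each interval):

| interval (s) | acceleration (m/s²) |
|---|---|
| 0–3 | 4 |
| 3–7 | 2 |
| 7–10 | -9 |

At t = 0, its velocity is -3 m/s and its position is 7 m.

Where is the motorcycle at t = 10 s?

On each constant-a segment, Δv = aΔt and Δx = v₀Δt + ½aΔt²; chain segment to segment.
0–3 s: v starts -3 m/s; Δx = -3·3 + ½·4·3² = 9 m; v ends 9 m/s.
3–7 s: v starts 9 m/s; Δx = 9·4 + ½·2·4² = 52 m; v ends 17 m/s.
7–10 s: v starts 17 m/s; Δx = 17·3 + ½·-9·3² = 10.5 m; v ends -10 m/s.
x(10) = 7 + Σ Δx = 78.5 m.

78.5 m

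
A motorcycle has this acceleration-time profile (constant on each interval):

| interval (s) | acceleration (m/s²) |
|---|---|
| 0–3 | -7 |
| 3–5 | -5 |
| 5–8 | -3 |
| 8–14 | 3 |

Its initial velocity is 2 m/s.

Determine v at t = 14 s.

-20 m/s

Δv equals the area under the a-t graph; then v = v₀ + Δv.
0–3 s: -7 × 3 = -21 m/s
3–5 s: -5 × 2 = -10 m/s
5–8 s: -3 × 3 = -9 m/s
8–14 s: 3 × 6 = 18 m/s
Δv = -22 m/s, so v(14) = 2 + (-22) = -20 m/s.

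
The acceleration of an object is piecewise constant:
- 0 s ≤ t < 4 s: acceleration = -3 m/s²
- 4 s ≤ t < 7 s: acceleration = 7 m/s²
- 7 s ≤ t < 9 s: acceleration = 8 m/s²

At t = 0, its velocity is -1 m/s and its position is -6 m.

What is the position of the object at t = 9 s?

On each constant-a segment, Δv = aΔt and Δx = v₀Δt + ½aΔt²; chain segment to segment.
0–4 s: v starts -1 m/s; Δx = -1·4 + ½·-3·4² = -28 m; v ends -13 m/s.
4–7 s: v starts -13 m/s; Δx = -13·3 + ½·7·3² = -7.5 m; v ends 8 m/s.
7–9 s: v starts 8 m/s; Δx = 8·2 + ½·8·2² = 32 m; v ends 24 m/s.
x(9) = -6 + Σ Δx = -9.5 m.

-9.5 m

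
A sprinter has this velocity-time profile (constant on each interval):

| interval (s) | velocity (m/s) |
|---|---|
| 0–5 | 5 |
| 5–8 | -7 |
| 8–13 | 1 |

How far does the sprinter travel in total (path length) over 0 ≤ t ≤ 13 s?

Distance (not displacement) is the total path length: add the absolute areas under v-t.
0–5 s: |5| × 5 = 25 m
5–8 s: |-7| × 3 = 21 m
8–13 s: |1| × 5 = 5 m
Total distance = 51 m

51 m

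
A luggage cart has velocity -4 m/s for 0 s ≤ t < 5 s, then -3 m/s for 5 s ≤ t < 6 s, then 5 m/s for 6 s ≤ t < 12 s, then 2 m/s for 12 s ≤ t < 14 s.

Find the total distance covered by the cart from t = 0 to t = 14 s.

Distance (not displacement) is the total path length: add the absolute areas under v-t.
0–5 s: |-4| × 5 = 20 m
5–6 s: |-3| × 1 = 3 m
6–12 s: |5| × 6 = 30 m
12–14 s: |2| × 2 = 4 m
Total distance = 57 m

57 m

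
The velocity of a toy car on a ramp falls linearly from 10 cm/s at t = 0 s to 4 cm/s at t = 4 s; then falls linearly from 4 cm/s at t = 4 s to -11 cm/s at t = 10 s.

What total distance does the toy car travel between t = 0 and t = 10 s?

Distance (not displacement) is the total path length: add the absolute areas under v-t.
0–4 s: |½(10 + 4)(4)| = 28 cm
4–10 s: v = 0 at t = 5.6 s; triangle areas 3.2 + 24.2 = 27.4 cm
Total distance = 55.4 cm

55.4 cm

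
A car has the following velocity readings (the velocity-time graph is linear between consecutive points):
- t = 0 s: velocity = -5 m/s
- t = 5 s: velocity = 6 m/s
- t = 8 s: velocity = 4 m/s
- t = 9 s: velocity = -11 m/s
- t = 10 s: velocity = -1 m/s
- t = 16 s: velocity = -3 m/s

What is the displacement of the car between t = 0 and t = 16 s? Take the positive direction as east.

-4 m

Net displacement equals the area under the velocity-time graph (areas below the axis count negative).
0–5 s: ½(-5 + 6)(5) = 2.5 m
5–8 s: ½(6 + 4)(3) = 15 m
8–9 s: ½(4 + -11)(1) = -3.5 m
9–10 s: ½(-11 + -1)(1) = -6 m
10–16 s: ½(-1 + -3)(6) = -12 m
Net displacement = -4 m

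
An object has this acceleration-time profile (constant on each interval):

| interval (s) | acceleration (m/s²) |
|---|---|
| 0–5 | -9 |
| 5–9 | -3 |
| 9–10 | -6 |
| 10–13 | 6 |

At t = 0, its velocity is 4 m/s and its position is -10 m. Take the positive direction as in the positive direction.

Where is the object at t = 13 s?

On each constant-a segment, Δv = aΔt and Δx = v₀Δt + ½aΔt²; chain segment to segment.
0–5 s: v starts 4 m/s; Δx = 4·5 + ½·-9·5² = -92.5 m; v ends -41 m/s.
5–9 s: v starts -41 m/s; Δx = -41·4 + ½·-3·4² = -188 m; v ends -53 m/s.
9–10 s: v starts -53 m/s; Δx = -53·1 + ½·-6·1² = -56 m; v ends -59 m/s.
10–13 s: v starts -59 m/s; Δx = -59·3 + ½·6·3² = -150 m; v ends -41 m/s.
x(13) = -10 + Σ Δx = -496.5 m.

-496.5 m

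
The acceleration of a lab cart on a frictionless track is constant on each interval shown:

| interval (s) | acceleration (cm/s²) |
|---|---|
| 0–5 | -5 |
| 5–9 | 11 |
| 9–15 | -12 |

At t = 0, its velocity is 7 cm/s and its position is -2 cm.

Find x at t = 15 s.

On each constant-a segment, Δv = aΔt and Δx = v₀Δt + ½aΔt²; chain segment to segment.
0–5 s: v starts 7 cm/s; Δx = 7·5 + ½·-5·5² = -27.5 cm; v ends -18 cm/s.
5–9 s: v starts -18 cm/s; Δx = -18·4 + ½·11·4² = 16 cm; v ends 26 cm/s.
9–15 s: v starts 26 cm/s; Δx = 26·6 + ½·-12·6² = -60 cm; v ends -46 cm/s.
x(15) = -2 + Σ Δx = -73.5 cm.

-73.5 cm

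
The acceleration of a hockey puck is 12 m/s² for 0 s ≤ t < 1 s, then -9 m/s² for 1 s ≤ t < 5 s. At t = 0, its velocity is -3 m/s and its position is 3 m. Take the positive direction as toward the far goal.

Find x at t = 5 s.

On each constant-a segment, Δv = aΔt and Δx = v₀Δt + ½aΔt²; chain segment to segment.
0–1 s: v starts -3 m/s; Δx = -3·1 + ½·12·1² = 3 m; v ends 9 m/s.
1–5 s: v starts 9 m/s; Δx = 9·4 + ½·-9·4² = -36 m; v ends -27 m/s.
x(5) = 3 + Σ Δx = -30 m.

-30 m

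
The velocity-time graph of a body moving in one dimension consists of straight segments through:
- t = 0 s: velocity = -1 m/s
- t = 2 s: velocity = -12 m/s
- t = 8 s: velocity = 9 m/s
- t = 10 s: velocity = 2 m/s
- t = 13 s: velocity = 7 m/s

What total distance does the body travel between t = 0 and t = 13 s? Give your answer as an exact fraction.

Total distance travelled is ∫|v| dt — sum the magnitudes of each area piece.
0–2 s: |½(-1 + -12)(2)| = 13 m
2–8 s: v = 0 at t = 38/7 s; triangle areas 144/7 + 81/7 = 225/7 m
8–10 s: |½(9 + 2)(2)| = 11 m
10–13 s: |½(2 + 7)(3)| = 13.5 m
Total distance = 975/14 m

975/14 m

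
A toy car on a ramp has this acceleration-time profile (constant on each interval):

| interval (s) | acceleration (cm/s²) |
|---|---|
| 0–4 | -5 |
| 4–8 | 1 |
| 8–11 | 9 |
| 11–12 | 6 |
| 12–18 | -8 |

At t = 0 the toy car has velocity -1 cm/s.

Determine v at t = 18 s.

-32 cm/s

Δv equals the area under the a-t graph; then v = v₀ + Δv.
0–4 s: -5 × 4 = -20 cm/s
4–8 s: 1 × 4 = 4 cm/s
8–11 s: 9 × 3 = 27 cm/s
11–12 s: 6 × 1 = 6 cm/s
12–18 s: -8 × 6 = -48 cm/s
Δv = -31 cm/s, so v(18) = -1 + (-31) = -32 cm/s.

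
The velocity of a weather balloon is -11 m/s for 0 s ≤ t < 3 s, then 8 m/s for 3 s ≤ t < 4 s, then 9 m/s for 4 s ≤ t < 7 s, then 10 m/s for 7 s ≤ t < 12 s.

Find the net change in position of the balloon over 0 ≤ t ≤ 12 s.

52 m

Displacement is the signed area under the v-t curve.
0–3 s: -11 × 3 = -33 m
3–4 s: 8 × 1 = 8 m
4–7 s: 9 × 3 = 27 m
7–12 s: 10 × 5 = 50 m
Net displacement = 52 m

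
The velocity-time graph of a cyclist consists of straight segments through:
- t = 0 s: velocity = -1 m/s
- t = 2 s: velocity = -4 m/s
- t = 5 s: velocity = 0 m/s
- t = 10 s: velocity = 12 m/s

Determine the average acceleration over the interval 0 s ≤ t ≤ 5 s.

0.2 m/s²

Average acceleration = Δv/Δt = (0 − -1)/(5 − 0) = 0.2 m/s².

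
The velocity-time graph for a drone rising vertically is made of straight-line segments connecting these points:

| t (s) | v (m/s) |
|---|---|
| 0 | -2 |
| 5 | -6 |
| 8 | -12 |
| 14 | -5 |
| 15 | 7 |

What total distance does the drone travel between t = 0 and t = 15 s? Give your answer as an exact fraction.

1213/12 m

Distance (not displacement) is the total path length: add the absolute areas under v-t.
0–5 s: |½(-2 + -6)(5)| = 20 m
5–8 s: |½(-6 + -12)(3)| = 27 m
8–14 s: |½(-12 + -5)(6)| = 51 m
14–15 s: v = 0 at t = 173/12 s; triangle areas 25/24 + 49/24 = 37/12 m
Total distance = 1213/12 m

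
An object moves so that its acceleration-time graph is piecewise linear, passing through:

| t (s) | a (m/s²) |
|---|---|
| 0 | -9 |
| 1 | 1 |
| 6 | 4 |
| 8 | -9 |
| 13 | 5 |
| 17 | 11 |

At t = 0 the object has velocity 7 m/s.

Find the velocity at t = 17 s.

32.5 m/s

Δv equals the area under the a-t graph; then v = v₀ + Δv.
0–1 s: ½(-9 + 1)(1) = -4 m/s
1–6 s: ½(1 + 4)(5) = 12.5 m/s
6–8 s: ½(4 + -9)(2) = -5 m/s
8–13 s: ½(-9 + 5)(5) = -10 m/s
13–17 s: ½(5 + 11)(4) = 32 m/s
Δv = 25.5 m/s, so v(17) = 7 + (25.5) = 32.5 m/s.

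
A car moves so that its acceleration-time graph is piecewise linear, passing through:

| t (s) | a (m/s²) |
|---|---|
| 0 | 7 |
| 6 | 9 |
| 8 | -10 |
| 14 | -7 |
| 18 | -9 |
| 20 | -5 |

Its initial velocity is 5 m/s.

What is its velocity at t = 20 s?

-45 m/s

Δv equals the area under the a-t graph; then v = v₀ + Δv.
0–6 s: ½(7 + 9)(6) = 48 m/s
6–8 s: ½(9 + -10)(2) = -1 m/s
8–14 s: ½(-10 + -7)(6) = -51 m/s
14–18 s: ½(-7 + -9)(4) = -32 m/s
18–20 s: ½(-9 + -5)(2) = -14 m/s
Δv = -50 m/s, so v(20) = 5 + (-50) = -45 m/s.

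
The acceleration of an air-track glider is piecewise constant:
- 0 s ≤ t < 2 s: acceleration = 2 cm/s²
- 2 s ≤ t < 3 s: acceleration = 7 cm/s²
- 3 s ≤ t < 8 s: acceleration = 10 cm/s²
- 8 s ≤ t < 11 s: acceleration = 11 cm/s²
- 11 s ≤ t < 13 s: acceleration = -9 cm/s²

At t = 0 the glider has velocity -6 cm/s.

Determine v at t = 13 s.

Δv equals the area under the a-t graph; then v = v₀ + Δv.
0–2 s: 2 × 2 = 4 cm/s
2–3 s: 7 × 1 = 7 cm/s
3–8 s: 10 × 5 = 50 cm/s
8–11 s: 11 × 3 = 33 cm/s
11–13 s: -9 × 2 = -18 cm/s
Δv = 76 cm/s, so v(13) = -6 + (76) = 70 cm/s.

70 cm/s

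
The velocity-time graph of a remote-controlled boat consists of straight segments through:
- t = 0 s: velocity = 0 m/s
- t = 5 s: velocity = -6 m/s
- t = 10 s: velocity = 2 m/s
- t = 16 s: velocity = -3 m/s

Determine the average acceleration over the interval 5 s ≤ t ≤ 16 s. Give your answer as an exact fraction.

Average acceleration = Δv/Δt = (-3 − -6)/(16 − 5) = 3/11 m/s².

3/11 m/s²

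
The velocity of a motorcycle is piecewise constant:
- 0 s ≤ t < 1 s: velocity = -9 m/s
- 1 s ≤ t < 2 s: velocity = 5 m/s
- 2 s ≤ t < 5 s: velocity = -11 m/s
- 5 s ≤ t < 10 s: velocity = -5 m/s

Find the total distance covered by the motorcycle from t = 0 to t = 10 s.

72 m

Total distance travelled is ∫|v| dt — sum the magnitudes of each area piece.
0–1 s: |-9| × 1 = 9 m
1–2 s: |5| × 1 = 5 m
2–5 s: |-11| × 3 = 33 m
5–10 s: |-5| × 5 = 25 m
Total distance = 72 m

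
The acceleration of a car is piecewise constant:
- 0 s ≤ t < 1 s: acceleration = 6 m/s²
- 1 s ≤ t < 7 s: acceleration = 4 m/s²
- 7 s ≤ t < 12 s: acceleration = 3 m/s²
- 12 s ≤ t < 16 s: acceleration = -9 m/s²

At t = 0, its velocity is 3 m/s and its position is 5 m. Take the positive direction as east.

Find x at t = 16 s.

459.5 m

On each constant-a segment, Δv = aΔt and Δx = v₀Δt + ½aΔt²; chain segment to segment.
0–1 s: v starts 3 m/s; Δx = 3·1 + ½·6·1² = 6 m; v ends 9 m/s.
1–7 s: v starts 9 m/s; Δx = 9·6 + ½·4·6² = 126 m; v ends 33 m/s.
7–12 s: v starts 33 m/s; Δx = 33·5 + ½·3·5² = 202.5 m; v ends 48 m/s.
12–16 s: v starts 48 m/s; Δx = 48·4 + ½·-9·4² = 120 m; v ends 12 m/s.
x(16) = 5 + Σ Δx = 459.5 m.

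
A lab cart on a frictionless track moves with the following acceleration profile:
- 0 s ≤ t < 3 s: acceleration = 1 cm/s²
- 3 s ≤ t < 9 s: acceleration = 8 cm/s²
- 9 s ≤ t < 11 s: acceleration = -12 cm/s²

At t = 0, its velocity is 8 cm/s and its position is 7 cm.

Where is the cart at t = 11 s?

On each constant-a segment, Δv = aΔt and Δx = v₀Δt + ½aΔt²; chain segment to segment.
0–3 s: v starts 8 cm/s; Δx = 8·3 + ½·1·3² = 28.5 cm; v ends 11 cm/s.
3–9 s: v starts 11 cm/s; Δx = 11·6 + ½·8·6² = 210 cm; v ends 59 cm/s.
9–11 s: v starts 59 cm/s; Δx = 59·2 + ½·-12·2² = 94 cm; v ends 35 cm/s.
x(11) = 7 + Σ Δx = 339.5 cm.

339.5 cm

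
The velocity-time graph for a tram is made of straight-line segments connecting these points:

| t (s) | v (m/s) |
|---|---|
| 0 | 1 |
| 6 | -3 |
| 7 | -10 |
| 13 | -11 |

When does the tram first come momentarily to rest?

v changes sign on 0–6 s (from 1 to -3); the graph is linear there, so v = 0 at t = 0 + (-1)·(6 − 0)/(-3 − 1) = 1.5 s.

t = 1.5 s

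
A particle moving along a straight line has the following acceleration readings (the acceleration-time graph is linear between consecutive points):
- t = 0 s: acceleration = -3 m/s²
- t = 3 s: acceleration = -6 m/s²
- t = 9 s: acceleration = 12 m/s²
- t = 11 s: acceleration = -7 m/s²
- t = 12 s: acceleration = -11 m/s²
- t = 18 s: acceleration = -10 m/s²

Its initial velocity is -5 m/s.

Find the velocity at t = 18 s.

Δv equals the area under the a-t graph; then v = v₀ + Δv.
0–3 s: ½(-3 + -6)(3) = -13.5 m/s
3–9 s: ½(-6 + 12)(6) = 18 m/s
9–11 s: ½(12 + -7)(2) = 5 m/s
11–12 s: ½(-7 + -11)(1) = -9 m/s
12–18 s: ½(-11 + -10)(6) = -63 m/s
Δv = -62.5 m/s, so v(18) = -5 + (-62.5) = -67.5 m/s.

-67.5 m/s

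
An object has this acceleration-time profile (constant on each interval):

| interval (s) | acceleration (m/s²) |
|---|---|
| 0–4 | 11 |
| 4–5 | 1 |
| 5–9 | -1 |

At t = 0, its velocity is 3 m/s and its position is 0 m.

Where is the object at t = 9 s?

On each constant-a segment, Δv = aΔt and Δx = v₀Δt + ½aΔt²; chain segment to segment.
0–4 s: v starts 3 m/s; Δx = 3·4 + ½·11·4² = 100 m; v ends 47 m/s.
4–5 s: v starts 47 m/s; Δx = 47·1 + ½·1·1² = 47.5 m; v ends 48 m/s.
5–9 s: v starts 48 m/s; Δx = 48·4 + ½·-1·4² = 184 m; v ends 44 m/s.
x(9) = 0 + Σ Δx = 331.5 m.

331.5 m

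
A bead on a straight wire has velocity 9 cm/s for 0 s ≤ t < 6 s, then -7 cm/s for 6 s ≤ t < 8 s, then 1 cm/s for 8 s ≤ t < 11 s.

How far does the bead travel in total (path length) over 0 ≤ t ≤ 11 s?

71 cm

Distance (not displacement) is the total path length: add the absolute areas under v-t.
0–6 s: |9| × 6 = 54 cm
6–8 s: |-7| × 2 = 14 cm
8–11 s: |1| × 3 = 3 cm
Total distance = 71 cm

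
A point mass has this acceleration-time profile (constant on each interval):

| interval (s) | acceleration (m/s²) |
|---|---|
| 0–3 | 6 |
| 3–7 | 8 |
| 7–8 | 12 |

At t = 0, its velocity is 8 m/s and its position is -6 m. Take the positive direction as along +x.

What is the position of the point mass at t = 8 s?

277 m

On each constant-a segment, Δv = aΔt and Δx = v₀Δt + ½aΔt²; chain segment to segment.
0–3 s: v starts 8 m/s; Δx = 8·3 + ½·6·3² = 51 m; v ends 26 m/s.
3–7 s: v starts 26 m/s; Δx = 26·4 + ½·8·4² = 168 m; v ends 58 m/s.
7–8 s: v starts 58 m/s; Δx = 58·1 + ½·12·1² = 64 m; v ends 70 m/s.
x(8) = -6 + Σ Δx = 277 m.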